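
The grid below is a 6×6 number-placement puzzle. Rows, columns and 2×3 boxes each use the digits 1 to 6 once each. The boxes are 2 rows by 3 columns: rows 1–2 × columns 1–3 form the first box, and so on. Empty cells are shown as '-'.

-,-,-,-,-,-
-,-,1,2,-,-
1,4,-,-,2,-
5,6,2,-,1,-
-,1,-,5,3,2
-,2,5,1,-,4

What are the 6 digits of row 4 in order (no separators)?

562413

r3c3 = 3 (sole candidate).
r3c4 = 6 (sole candidate).
r3c6 = 5 (sole candidate).
r4c6 = 3: row 4 has {1,2,5,6}; col 6 has {2,4,5}; box has {1,2,5,6} → only 3 remains.
r6c5 = 6 (sole candidate).
r2c6 = 6 (sole candidate).
r4c4 = 4: row 4 has {1,2,3,5,6}; col 4 has {1,2,5,6}; box has {1,2,3,5,6} → only 4 remains.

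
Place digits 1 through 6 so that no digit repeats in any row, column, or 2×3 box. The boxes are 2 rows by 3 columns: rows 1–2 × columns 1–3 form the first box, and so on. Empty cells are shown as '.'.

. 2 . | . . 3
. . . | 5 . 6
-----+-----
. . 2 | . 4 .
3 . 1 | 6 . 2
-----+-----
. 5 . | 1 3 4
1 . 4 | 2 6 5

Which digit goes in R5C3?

6

R1C4 = 4 (sole candidate).
R1C5 = 1 (sole candidate).
R2C1 = 4 (sole candidate).
R2C3 = 3 (sole candidate).
R2C5 = 2 (sole candidate).
R3C2 = 6 (sole candidate).
R3C4 = 3 (sole candidate).
R3C6 = 1 (sole candidate).
R4C2 = 4 (sole candidate).
R4C5 = 5 (sole candidate).
R5C3 = 6: row 5 has {1,3,4,5}; col 3 has {1,2,3,4}; box has {1,4,5} → only 6 remains.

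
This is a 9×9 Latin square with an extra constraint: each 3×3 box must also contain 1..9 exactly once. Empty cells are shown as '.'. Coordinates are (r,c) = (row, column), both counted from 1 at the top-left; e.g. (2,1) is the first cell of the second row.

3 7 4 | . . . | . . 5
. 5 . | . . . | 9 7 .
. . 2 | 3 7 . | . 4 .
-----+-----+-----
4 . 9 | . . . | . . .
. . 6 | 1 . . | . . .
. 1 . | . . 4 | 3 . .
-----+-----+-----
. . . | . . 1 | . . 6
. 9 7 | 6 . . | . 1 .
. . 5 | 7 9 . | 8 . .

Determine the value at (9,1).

(6,3) = 8 (sole candidate).
(7,3) = 3 (sole candidate).
(2,3) = 1 (sole candidate).
(2,9) = 3 (hidden single in row 2).
(3,6) = 5 (hidden single in row 3).
(3,1) = 9 (hidden single in row 3).
(7,7) = 7 (hidden single in row 7).
(7,8) = 9 (hidden single in row 7).
(9,1) = 1: in row 9, 1 can only go here (every other open cell in that row sees a 1).

1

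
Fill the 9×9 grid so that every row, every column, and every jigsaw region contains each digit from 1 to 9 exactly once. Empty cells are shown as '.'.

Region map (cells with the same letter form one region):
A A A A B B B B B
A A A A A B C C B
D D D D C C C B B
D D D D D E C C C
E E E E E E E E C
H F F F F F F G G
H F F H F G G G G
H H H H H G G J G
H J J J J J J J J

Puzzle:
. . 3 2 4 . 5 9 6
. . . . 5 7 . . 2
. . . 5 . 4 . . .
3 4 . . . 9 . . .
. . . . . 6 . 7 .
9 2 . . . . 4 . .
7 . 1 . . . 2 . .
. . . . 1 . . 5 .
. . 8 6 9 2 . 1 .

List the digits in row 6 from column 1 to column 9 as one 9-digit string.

r1c2 = 7: in row 1, 7 can only go here (every other open cell in that row sees a 7).
r9c2 = 3: row 9 has {1,2,6,8,9}; col 2 has {2,4,7}; region has {1,2,5,6,8,9} → only 3 remains.
r9c7 = 7: row 9 has {1,2,3,6,8,9}; col 7 has {2,4,5}; region has {1,2,3,5,6,8,9} → only 7 remains.
r9c9 = 4: row 9 has {1,2,3,6,7,8,9}; col 9 has {2,6}; region has {1,2,3,5,6,7,8,9} → only 4 remains.
r9c1 = 5: row 9 has {1,2,3,4,6,7,8,9}; col 1 has {3,7,9}; region has {1,7,9} → only 5 remains.
r4c9 = 5: in row 4, 5 can only go here (every other open cell in that row sees a 5).
r5c9 = 9: in row 5, 9 can only go here (every other open cell in that row sees a 9).
r6c9 = 1: in row 6, 1 can only go here (every other open cell in that row sees a 1).
r7c2 = 9: in row 7, 9 can only go here (every other open cell in that row sees a 9).
r3c3 = 9: in row 3, 9 can only go here (every other open cell in that row sees a 9).
r2c4 = 9: in row 2, 9 can only go here (every other open cell in that row sees a 9).
r3c5 = 7: in row 3, 7 can only go here (every other open cell in that row sees a 7).
r3c1 = 2: in row 3, 2 can only go here (every other open cell in that row sees a 2).
r4c8 = 2: in row 4, 2 can only go here (every other open cell in that row sees a 2).
r7c6 = 5: in row 7, 5 can only go here (every other open cell in that row sees a 5).
r6c3 = 5: in row 6, 5 can only go here (every other open cell in that row sees a 5).
r5c2 = 5: in row 5, 5 can only go here (every other open cell in that row sees a 5).
r6c4 = 7: in row 6, 7 can only go here (every other open cell in that row sees a 7).
r4c3 = 7: in row 4, 7 can only go here (every other open cell in that row sees a 7).
r8c3 = 2: in row 8, 2 can only go here (every other open cell in that row sees a 2).
r8c9 = 7: in row 8, 7 can only go here (every other open cell in that row sees a 7).
r8c7 = 9: in row 8, 9 can only go here (every other open cell in that row sees a 9).
r5c3 = 4: row 5 has {5,6,7,9}; col 3 has {1,2,3,5,7,8,9}; region has {5,6,7,9} → only 4 remains.
r2c3 = 6: row 2 has {2,5,7,9}; col 3 has {1,2,3,4,5,7,8,9}; region has {2,3,5,7,9} → only 6 remains.
r2c1 = 4: in row 2, 4 can only go here (every other open cell in that row sees a 4).
r5c5 = 2: in row 5, 2 can only go here (every other open cell in that row sees a 2).
r8c4 = 4: in row 8, 4 can only go here (every other open cell in that row sees a 4).
r7c8 = 4: in row 7, 4 can only go here (every other open cell in that row sees a 4).
r7c5 = 6: in row 7, 6 can only go here (every other open cell in that row sees a 6).
r4c5 = 8: row 4 has {2,3,4,5,7,9}; col 5 has {1,2,4,5,6,7,9}; region has {2,3,4,5,7,9} → only 8 remains.
r6c5 = 3: row 6 has {1,2,4,5,7,9}; col 5 has {1,2,4,5,6,7,8,9}; region has {1,2,4,5,6,7,9} → only 3 remains.
r6c6 = 8: row 6 has {1,2,3,4,5,7,9}; col 6 has {2,4,5,6,7,9}; region has {1,2,3,4,5,6,7,9} → only 8 remains.
r6c8 = 6: row 6 has {1,2,3,4,5,7,8,9}; col 8 has {1,2,4,5,7,9}; region has {1,2,4,5,7,9} → only 6 remains.

925738461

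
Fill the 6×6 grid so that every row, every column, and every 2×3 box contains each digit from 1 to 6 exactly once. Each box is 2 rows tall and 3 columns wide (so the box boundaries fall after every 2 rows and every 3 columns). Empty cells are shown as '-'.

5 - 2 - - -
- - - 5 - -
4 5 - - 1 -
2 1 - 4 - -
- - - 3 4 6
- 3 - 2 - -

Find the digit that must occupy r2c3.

r3c4 = 6: row 3 has {1,4,5}; col 4 has {2,3,4,5}; box has {1,4} → only 6 remains.
r5c1 = 1: row 5 has {3,4,6}; col 1 has {2,4,5}; box has {3} → only 1 remains.
r5c2 = 2: row 5 has {1,3,4,6}; col 2 has {1,3,5}; box has {1,3} → only 2 remains.
r5c3 = 5: row 5 has {1,2,3,4,6}; col 3 has {2}; box has {1,2,3} → only 5 remains.
r6c1 = 6: row 6 has {2,3}; col 1 has {1,2,4,5}; box has {1,2,3,5} → only 6 remains.
r6c3 = 4: row 6 has {2,3,6}; col 3 has {2,5}; box has {1,2,3,5,6} → only 4 remains.
r6c5 = 5: row 6 has {2,3,4,6}; col 5 has {1,4}; box has {2,3,4,6} → only 5 remains.
r6c6 = 1: row 6 has {2,3,4,5,6}; col 6 has {6}; box has {2,3,4,5,6} → only 1 remains.
r1c4 = 1: row 1 has {2,5}; col 4 has {2,3,4,5,6}; box has {5} → only 1 remains.
r2c1 = 3: row 2 has {5}; col 1 has {1,2,4,5,6}; box has {2,5} → only 3 remains.
r3c3 = 3: row 3 has {1,4,5,6}; col 3 has {2,4,5}; box has {1,2,4,5} → only 3 remains.
r3c6 = 2: row 3 has {1,3,4,5,6}; col 6 has {1,6}; box has {1,4,6} → only 2 remains.
r4c3 = 6: row 4 has {1,2,4}; col 3 has {2,3,4,5}; box has {1,2,3,4,5} → only 6 remains.
r4c5 = 3: row 4 has {1,2,4,6}; col 5 has {1,4,5}; box has {1,2,4,6} → only 3 remains.
r4c6 = 5: row 4 has {1,2,3,4,6}; col 6 has {1,2,6}; box has {1,2,3,4,6} → only 5 remains.
r1c5 = 6: row 1 has {1,2,5}; col 5 has {1,3,4,5}; box has {1,5} → only 6 remains.
r2c3 = 1: row 2 has {3,5}; col 3 has {2,3,4,5,6}; box has {2,3,5} → only 1 remains.

1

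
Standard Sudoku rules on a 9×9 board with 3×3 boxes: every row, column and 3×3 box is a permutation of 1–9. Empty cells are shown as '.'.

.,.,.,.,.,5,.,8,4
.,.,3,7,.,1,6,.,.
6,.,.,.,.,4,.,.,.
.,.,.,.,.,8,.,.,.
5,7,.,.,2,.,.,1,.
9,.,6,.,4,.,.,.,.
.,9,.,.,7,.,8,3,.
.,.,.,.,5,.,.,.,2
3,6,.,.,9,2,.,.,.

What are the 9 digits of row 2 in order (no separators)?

453781629

row 2, column 5 = 8: row 2 has {1,3,6,7}; col 5 has {2,4,5,7,9}; box has {1,4,5,7} → only 8 remains.
row 3, column 5 = 3: row 3 has {4,6}; col 5 has {2,4,5,7,8,9}; box has {1,4,5,7,8} → only 3 remains.
row 7, column 6 = 6: row 7 has {3,7,8,9}; col 6 has {1,2,4,5,8}; box has {2,5,7,9} → only 6 remains.
row 8, column 6 = 3: row 8 has {2,5}; col 6 has {1,2,4,5,6,8}; box has {2,5,6,7,9} → only 3 remains.
row 1, column 5 = 6: row 1 has {4,5,8}; col 5 has {2,3,4,5,7,8,9}; box has {1,3,4,5,7,8} → only 6 remains.
row 4, column 5 = 1: row 4 has {8}; col 5 has {2,3,4,5,6,7,8,9}; box has {2,4,8} → only 1 remains.
row 5, column 6 = 9: row 5 has {1,2,5,7}; col 6 has {1,2,3,4,5,6,8}; box has {1,2,4,8} → only 9 remains.
row 6, column 6 = 7: row 6 has {4,6,9}; col 6 has {1,2,3,4,5,6,8,9}; box has {1,2,4,8,9} → only 7 remains.
row 1, column 7 = 3: in row 1, 3 can only go here (every other open cell in that row sees a 3).
row 5, column 7 = 4: row 5 has {1,2,5,7,9}; col 7 has {3,6,8}; box has {1} → only 4 remains.
row 5, column 3 = 8: row 5 has {1,2,4,5,7,9}; col 3 has {3,6}; box has {5,6,7,9} → only 8 remains.
row 3, column 2 = 8: in row 3, 8 can only go here (every other open cell in that row sees an 8).
row 6, column 2 = 1: in row 6, 1 can only go here (every other open cell in that row sees a 1).
row 6, column 9 = 8: in row 6, 8 can only go here (every other open cell in that row sees an 8).
row 1, column 2 = 2: row 1 has {3,4,5,6,8}; col 2 has {1,6,7,8,9}; box has {3,6,8} → only 2 remains.
row 1, column 4 = 9: row 1 has {2,3,4,5,6,8}; col 4 has {7}; box has {1,3,4,5,6,7,8} → only 9 remains.
row 2, column 1 = 4: row 2 has {1,3,6,7,8}; col 1 has {3,5,6,9}; box has {2,3,6,8} → only 4 remains.
row 2, column 2 = 5: row 2 has {1,3,4,6,7,8}; col 2 has {1,2,6,7,8,9}; box has {2,3,4,6,8} → only 5 remains.
row 2, column 9 = 9: row 2 has {1,3,4,5,6,7,8}; col 9 has {2,4,8}; box has {3,4,6,8} → only 9 remains.
row 3, column 4 = 2: row 3 has {3,4,6,8}; col 4 has {7,9}; box has {1,3,4,5,6,7,8,9} → only 2 remains.
row 4, column 1 = 2: row 4 has {1,8}; col 1 has {3,4,5,6,9}; box has {1,5,6,7,8,9} → only 2 remains.
row 4, column 3 = 4: row 4 has {1,2,8}; col 3 has {3,6,8}; box has {1,2,5,6,7,8,9} → only 4 remains.
row 7, column 1 = 1: row 7 has {3,6,7,8,9}; col 1 has {2,3,4,5,6,9}; box has {3,6,9} → only 1 remains.
row 7, column 4 = 4: row 7 has {1,3,6,7,8,9}; col 4 has {2,7,9}; box has {2,3,5,6,7,9} → only 4 remains.
row 7, column 9 = 5: row 7 has {1,3,4,6,7,8,9}; col 9 has {2,4,8,9}; box has {2,3,8} → only 5 remains.
row 8, column 2 = 4: row 8 has {2,3,5}; col 2 has {1,2,5,6,7,8,9}; box has {1,3,6,9} → only 4 remains.
row 8, column 3 = 7: row 8 has {2,3,4,5}; col 3 has {3,4,6,8}; box has {1,3,4,6,9} → only 7 remains.
row 9, column 3 = 5: row 9 has {2,3,6,9}; col 3 has {3,4,6,7,8}; box has {1,3,4,6,7,9} → only 5 remains.
row 1, column 1 = 7: row 1 has {2,3,4,5,6,8,9}; col 1 has {1,2,3,4,5,6,9}; box has {2,3,4,5,6,8} → only 7 remains.
row 1, column 3 = 1: row 1 has {2,3,4,5,6,7,8,9}; col 3 has {3,4,5,6,7,8}; box has {2,3,4,5,6,7,8} → only 1 remains.
row 2, column 8 = 2: row 2 has {1,3,4,5,6,7,8,9}; col 8 has {1,3,8}; box has {3,4,6,8,9} → only 2 remains.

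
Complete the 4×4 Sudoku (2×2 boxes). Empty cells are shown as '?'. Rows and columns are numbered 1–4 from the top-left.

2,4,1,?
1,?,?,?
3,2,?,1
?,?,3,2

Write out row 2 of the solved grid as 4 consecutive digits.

r1c4 = 3: row 1 has {1,2,4}; col 4 has {1,2}; box has {1} → only 3 remains.
r2c2 = 3: row 2 has {1}; col 2 has {2,4}; box has {1,2,4} → only 3 remains.
r2c4 = 4: row 2 has {1,3}; col 4 has {1,2,3}; box has {1,3} → only 4 remains.
r3c3 = 4: row 3 has {1,2,3}; col 3 has {1,3}; box has {1,2,3} → only 4 remains.
r4c1 = 4: row 4 has {2,3}; col 1 has {1,2,3}; box has {2,3} → only 4 remains.
r4c2 = 1: row 4 has {2,3,4}; col 2 has {2,3,4}; box has {2,3,4} → only 1 remains.
r2c3 = 2: row 2 has {1,3,4}; col 3 has {1,3,4}; box has {1,3,4} → only 2 remains.

1324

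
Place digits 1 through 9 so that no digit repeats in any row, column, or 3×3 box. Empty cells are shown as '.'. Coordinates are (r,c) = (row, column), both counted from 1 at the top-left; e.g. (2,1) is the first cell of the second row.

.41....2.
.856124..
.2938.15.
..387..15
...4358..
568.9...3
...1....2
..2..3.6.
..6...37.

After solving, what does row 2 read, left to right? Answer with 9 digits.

(1,5) = 5: row 1 has {1,2,4}; col 5 has {1,3,7,8,9}; box has {1,2,3,6,8} → only 5 remains.
(4,2) = 9: row 4 has {1,3,5,7,8}; col 2 has {2,4,6,8}; box has {3,5,6,8} → only 9 remains.
(4,6) = 6: row 4 has {1,3,5,7,8,9}; col 6 has {2,3,5}; box has {3,4,5,7,8,9} → only 6 remains.
(4,7) = 2: row 4 has {1,3,5,6,7,8,9}; col 7 has {1,3,4,8}; box has {1,3,5,8} → only 2 remains.
(5,3) = 7: row 5 has {3,4,5,8}; col 3 has {1,2,3,5,6,8,9}; box has {3,5,6,8,9} → only 7 remains.
(5,8) = 9: row 5 has {3,4,5,7,8}; col 8 has {1,2,5,6,7}; box has {1,2,3,5,8} → only 9 remains.
(5,9) = 6: row 5 has {3,4,5,7,8,9}; col 9 has {2,3,5}; box has {1,2,3,5,8,9} → only 6 remains.
(6,4) = 2: row 6 has {3,5,6,8,9}; col 4 has {1,3,4,6,8}; box has {3,4,5,6,7,8,9} → only 2 remains.
(6,6) = 1: row 6 has {2,3,5,6,8,9}; col 6 has {2,3,5,6}; box has {2,3,4,5,6,7,8,9} → only 1 remains.
(6,7) = 7: row 6 has {1,2,3,5,6,8,9}; col 7 has {1,2,3,4,8}; box has {1,2,3,5,6,8,9} → only 7 remains.
(6,8) = 4: row 6 has {1,2,3,5,6,7,8,9}; col 8 has {1,2,5,6,7,9}; box has {1,2,3,5,6,7,8,9} → only 4 remains.
(7,3) = 4: row 7 has {1,2}; col 3 has {1,2,3,5,6,7,8,9}; box has {2,6} → only 4 remains.
(7,5) = 6: row 7 has {1,2,4}; col 5 has {1,3,5,7,8,9}; box has {1,3} → only 6 remains.
(7,8) = 8: row 7 has {1,2,4,6}; col 8 has {1,2,4,5,6,7,9}; box has {2,3,6,7} → only 8 remains.
(8,5) = 4: row 8 has {2,3,6}; col 5 has {1,3,5,6,7,8,9}; box has {1,3,6} → only 4 remains.
(9,5) = 2: row 9 has {3,6,7}; col 5 has {1,3,4,5,6,7,8,9}; box has {1,3,4,6} → only 2 remains.
(2,8) = 3: row 2 has {1,2,4,5,6,8}; col 8 has {1,2,4,5,6,7,8,9}; box has {1,2,4,5} → only 3 remains.
(3,9) = 7: row 3 has {1,2,3,5,8,9}; col 9 has {2,3,5,6}; box has {1,2,3,4,5} → only 7 remains.
(4,1) = 4: row 4 has {1,2,3,5,6,7,8,9}; col 1 has {5}; box has {3,5,6,7,8,9} → only 4 remains.
(5,2) = 1: row 5 has {3,4,5,6,7,8,9}; col 2 has {2,4,6,8,9}; box has {3,4,5,6,7,8,9} → only 1 remains.
(9,2) = 5: row 9 has {2,3,6,7}; col 2 has {1,2,4,6,8,9}; box has {2,4,6} → only 5 remains.
(9,4) = 9: row 9 has {2,3,5,6,7}; col 4 has {1,2,3,4,6,8}; box has {1,2,3,4,6} → only 9 remains.
(9,6) = 8: row 9 has {2,3,5,6,7,9}; col 6 has {1,2,3,5,6}; box has {1,2,3,4,6,9} → only 8 remains.
(1,4) = 7: row 1 has {1,2,4,5}; col 4 has {1,2,3,4,6,8,9}; box has {1,2,3,5,6,8} → only 7 remains.
(1,6) = 9: row 1 has {1,2,4,5,7}; col 6 has {1,2,3,5,6,8}; box has {1,2,3,5,6,7,8} → only 9 remains.
(1,7) = 6: row 1 has {1,2,4,5,7,9}; col 7 has {1,2,3,4,7,8}; box has {1,2,3,4,5,7} → only 6 remains.
(1,9) = 8: row 1 has {1,2,4,5,6,7,9}; col 9 has {2,3,5,6,7}; box has {1,2,3,4,5,6,7} → only 8 remains.
(2,1) = 7: row 2 has {1,2,3,4,5,6,8}; col 1 has {4,5}; box has {1,2,4,5,8,9} → only 7 remains.
(2,9) = 9: row 2 has {1,2,3,4,5,6,7,8}; col 9 has {2,3,5,6,7,8}; box has {1,2,3,4,5,6,7,8} → only 9 remains.

785612439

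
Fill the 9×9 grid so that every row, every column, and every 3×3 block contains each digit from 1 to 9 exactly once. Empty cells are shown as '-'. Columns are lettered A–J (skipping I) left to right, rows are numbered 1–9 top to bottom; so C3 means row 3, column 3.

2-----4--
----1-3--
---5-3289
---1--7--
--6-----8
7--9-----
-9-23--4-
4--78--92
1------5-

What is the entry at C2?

8

A3 = 6 (sole candidate).
F2 = 2 (hidden single in row 2).
D5 = 3 (hidden single in column 4).
A4 = 3 (hidden single in column 1).
C4 = 9 (hidden single in row 4).
A5 = 5 (sole candidate).
A7 = 8 (sole candidate).
A2 = 9 (sole candidate).
G5 = 9 (hidden single in row 5).
G9 = 8 (hidden single in row 9).
G6 = 5 (hidden single in column 7).
E4 = 5 (hidden single in column 5).
H6 = 3 (hidden single in column 8).
J9 = 3 (hidden single in column 9).
J7 = 7 (hidden single in box 9).
C7 = 5 (sole candidate).
C8 = 3 (sole candidate).
B8 = 6 (sole candidate).
G8 = 1 (sole candidate).
G7 = 6 (sole candidate).
F8 = 5 (sole candidate).
F7 = 1 (sole candidate).
B1 = 3 (hidden single in row 1).
J1 = 5 (hidden single in row 1).
J2 = 6 (sole candidate).
J4 = 4 (sole candidate).
J6 = 1 (sole candidate).
H2 = 7 (sole candidate).
H5 = 2 (sole candidate).
H1 = 1 (sole candidate).
H4 = 6 (sole candidate).
F4 = 8 (sole candidate).
B4 = 2 (sole candidate).
B9 = 7 (sole candidate).
C9 = 2 (sole candidate).
B2 = 5 (hidden single in row 2).
B5 = 1 (hidden single in row 5).
B3 = 4 (sole candidate).
E3 = 7 (sole candidate).
E5 = 4 (sole candidate).
F5 = 7 (sole candidate).
B6 = 8 (sole candidate).
C6 = 4 (sole candidate).
F6 = 6 (sole candidate).
F1 = 9 (sole candidate).
C2 = 8: row 2 has {1,2,3,5,6,7,9}; col 3 has {2,3,4,5,6,9}; box has {2,3,4,5,6,9} → only 8 remains.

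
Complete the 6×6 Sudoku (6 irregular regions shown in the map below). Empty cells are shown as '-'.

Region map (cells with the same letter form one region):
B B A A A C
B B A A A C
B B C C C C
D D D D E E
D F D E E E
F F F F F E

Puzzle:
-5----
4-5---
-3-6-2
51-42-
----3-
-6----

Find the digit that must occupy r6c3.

r2c2 = 2: row 2 has {4,5}; col 2 has {1,3,5,6}; region has {3,4,5} → only 2 remains.
r3c1 = 1: row 3 has {2,3,6}; col 1 has {4,5}; region has {2,3,4,5} → only 1 remains.
r3c3 = 4: row 3 has {1,2,3,6}; col 3 has {5}; region has {2,6} → only 4 remains.
r3c5 = 5: row 3 has {1,2,3,4,6}; col 5 has {2,3}; region has {2,4,6} → only 5 remains.
r4c6 = 6: row 4 has {1,2,4,5}; col 6 has {2}; region has {2,3} → only 6 remains.
r5c2 = 4: row 5 has {3}; col 2 has {1,2,3,5,6}; region has {6} → only 4 remains.
r6c5 = 1: row 6 has {6}; col 5 has {2,3,5}; region has {4,6} → only 1 remains.
r1c1 = 6: row 1 has {5}; col 1 has {1,4,5}; region has {1,2,3,4,5} → only 6 remains.
r1c5 = 4: row 1 has {5,6}; col 5 has {1,2,3,5}; region has {5} → only 4 remains.
r2c5 = 6: row 2 has {2,4,5}; col 5 has {1,2,3,4,5}; region has {4,5} → only 6 remains.
r4c3 = 3: row 4 has {1,2,4,5,6}; col 3 has {4,5}; region has {1,4,5} → only 3 remains.
r5c1 = 2: row 5 has {3,4}; col 1 has {1,4,5,6}; region has {1,3,4,5} → only 2 remains.
r5c3 = 6: row 5 has {2,3,4}; col 3 has {3,4,5}; region has {1,2,3,4,5} → only 6 remains.
r6c1 = 3: row 6 has {1,6}; col 1 has {1,2,4,5,6}; region has {1,4,6} → only 3 remains.
r6c3 = 2: row 6 has {1,3,6}; col 3 has {3,4,5,6}; region has {1,3,4,6} → only 2 remains.

2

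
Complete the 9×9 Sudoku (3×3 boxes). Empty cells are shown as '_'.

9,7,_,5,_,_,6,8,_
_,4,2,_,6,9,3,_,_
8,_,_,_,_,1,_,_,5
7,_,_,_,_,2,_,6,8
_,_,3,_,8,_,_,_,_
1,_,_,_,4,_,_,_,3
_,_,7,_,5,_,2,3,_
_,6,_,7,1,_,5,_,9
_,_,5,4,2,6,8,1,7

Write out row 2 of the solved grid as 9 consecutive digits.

R1C3 = 1: row 1 has {5,6,7,8,9}; col 3 has {2,3,5,7}; box has {2,4,7,8,9} → only 1 remains.
R1C5 = 3: row 1 has {1,5,6,7,8,9}; col 5 has {1,2,4,5,6,8}; box has {1,5,6,9} → only 3 remains.
R1C6 = 4: row 1 has {1,3,5,6,7,8,9}; col 6 has {1,2,6,9}; box has {1,3,5,6,9} → only 4 remains.
R1C9 = 2: row 1 has {1,3,4,5,6,7,8,9}; col 9 has {3,5,7,8,9}; box has {3,5,6,8} → only 2 remains.
R2C1 = 5: row 2 has {2,3,4,6,9}; col 1 has {1,7,8,9}; box has {1,2,4,7,8,9} → only 5 remains.
R2C4 = 8: row 2 has {2,3,4,5,6,9}; col 4 has {4,5,7}; box has {1,3,4,5,6,9} → only 8 remains.
R2C8 = 7: row 2 has {2,3,4,5,6,8,9}; col 8 has {1,3,6,8}; box has {2,3,5,6,8} → only 7 remains.
R2C9 = 1: row 2 has {2,3,4,5,6,7,8,9}; col 9 has {2,3,5,7,8,9}; box has {2,3,5,6,7,8} → only 1 remains.

542869371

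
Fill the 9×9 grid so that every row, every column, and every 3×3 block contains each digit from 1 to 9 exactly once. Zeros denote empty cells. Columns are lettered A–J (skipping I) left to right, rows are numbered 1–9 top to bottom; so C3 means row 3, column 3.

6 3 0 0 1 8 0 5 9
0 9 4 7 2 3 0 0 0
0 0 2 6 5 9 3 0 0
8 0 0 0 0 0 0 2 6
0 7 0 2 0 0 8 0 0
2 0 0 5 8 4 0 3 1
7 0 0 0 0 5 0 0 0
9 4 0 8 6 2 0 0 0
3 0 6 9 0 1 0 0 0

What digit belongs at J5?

C1 = 7 (sole candidate).
D1 = 4 (sole candidate).
G1 = 2 (sole candidate).
J2 = 8 (sole candidate).
A3 = 1 (sole candidate).
B3 = 8 (sole candidate).
F4 = 7 (sole candidate).
F5 = 6 (sole candidate).
B6 = 6 (sole candidate).
C6 = 9 (sole candidate).
G6 = 7 (sole candidate).
D7 = 3 (sole candidate).
E7 = 4 (sole candidate).
J7 = 2 (sole candidate).
E9 = 7 (sole candidate).
A2 = 5 (sole candidate).
D4 = 1 (sole candidate).
A5 = 4 (sole candidate).
H5 = 9 (sole candidate).
J5 = 5: row 5 has {2,4,6,7,8,9}; col 9 has {1,2,6,8,9}; box has {1,2,3,6,7,8,9} → only 5 remains.

5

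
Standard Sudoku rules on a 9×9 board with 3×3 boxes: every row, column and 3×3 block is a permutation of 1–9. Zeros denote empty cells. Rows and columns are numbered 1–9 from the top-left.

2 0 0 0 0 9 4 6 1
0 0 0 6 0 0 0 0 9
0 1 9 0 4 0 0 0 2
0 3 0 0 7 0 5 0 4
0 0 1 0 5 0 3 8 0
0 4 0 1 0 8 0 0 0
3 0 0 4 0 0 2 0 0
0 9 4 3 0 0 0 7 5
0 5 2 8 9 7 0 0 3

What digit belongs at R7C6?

5

R2C1 = 4 (hidden single in row 2).
R3C1 = 6 (hidden single in row 3).
R9C1 = 1 (sole candidate).
R9C7 = 6 (sole candidate).
R9C8 = 4 (sole candidate).
R7C9 = 8 (sole candidate).
R8C1 = 8 (sole candidate).
R8C7 = 1 (sole candidate).
R4C1 = 9 (sole candidate).
R4C4 = 2 (sole candidate).
R4C6 = 6 (sole candidate).
R4C8 = 1 (sole candidate).
R5C1 = 7 (sole candidate).
R5C4 = 9 (sole candidate).
R5C6 = 4 (sole candidate).
R5C9 = 6 (sole candidate).
R6C1 = 5 (sole candidate).
R6C3 = 6 (sole candidate).
R6C5 = 3 (sole candidate).
R6C9 = 7 (sole candidate).
R7C3 = 7 (sole candidate).
R7C8 = 9 (sole candidate).
R8C6 = 2 (sole candidate).
R1C5 = 8 (sole candidate).
R4C3 = 8 (sole candidate).
R5C2 = 2 (sole candidate).
R6C7 = 9 (sole candidate).
R6C8 = 2 (sole candidate).
R7C2 = 6 (sole candidate).
R7C5 = 1 (sole candidate).
R7C6 = 5: row 7 has {1,2,3,4,6,7,8,9}; col 6 has {2,4,6,7,8,9}; box has {1,2,3,4,7,8,9} → only 5 remains.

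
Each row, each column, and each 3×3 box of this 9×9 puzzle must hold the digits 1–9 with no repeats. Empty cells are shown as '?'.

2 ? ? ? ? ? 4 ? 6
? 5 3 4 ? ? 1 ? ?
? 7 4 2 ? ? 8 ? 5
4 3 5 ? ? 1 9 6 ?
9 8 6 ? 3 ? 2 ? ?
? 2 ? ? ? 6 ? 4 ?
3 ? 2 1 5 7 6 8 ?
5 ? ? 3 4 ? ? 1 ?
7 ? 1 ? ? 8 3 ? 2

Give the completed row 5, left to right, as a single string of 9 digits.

986534271

R2C6 = 9: row 2 has {1,3,4,5}; col 6 has {1,6,7,8}; box has {2,4} → only 9 remains.
R2C9 = 7: row 2 has {1,3,4,5,9}; col 9 has {2,5,6}; box has {1,4,5,6,8} → only 7 remains.
R3C6 = 3: row 3 has {2,4,5,7,8}; col 6 has {1,6,7,8,9}; box has {2,4,9} → only 3 remains.
R3C8 = 9: row 3 has {2,3,4,5,7,8}; col 8 has {1,4,6,8}; box has {1,4,5,6,7,8} → only 9 remains.
R4C9 = 8: row 4 has {1,3,4,5,6,9}; col 9 has {2,5,6,7}; box has {2,4,6,9} → only 8 remains.
R5C9 = 1: row 5 has {2,3,6,8,9}; col 9 has {2,5,6,7,8}; box has {2,4,6,8,9} → only 1 remains.
R6C1 = 1: row 6 has {2,4,6}; col 1 has {2,3,4,5,7,9}; box has {2,3,4,5,6,8,9} → only 1 remains.
R6C3 = 7: row 6 has {1,2,4,6}; col 3 has {1,2,3,4,5,6}; box has {1,2,3,4,5,6,8,9} → only 7 remains.
R6C7 = 5: row 6 has {1,2,4,6,7}; col 7 has {1,2,3,4,6,8,9}; box has {1,2,4,6,8,9} → only 5 remains.
R6C9 = 3: row 6 has {1,2,4,5,6,7}; col 9 has {1,2,5,6,7,8}; box has {1,2,4,5,6,8,9} → only 3 remains.
R8C6 = 2: row 8 has {1,3,4,5}; col 6 has {1,3,6,7,8,9}; box has {1,3,4,5,7,8} → only 2 remains.
R8C7 = 7: row 8 has {1,2,3,4,5}; col 7 has {1,2,3,4,5,6,8,9}; box has {1,2,3,6,8} → only 7 remains.
R8C9 = 9: row 8 has {1,2,3,4,5,7}; col 9 has {1,2,3,5,6,7,8}; box has {1,2,3,6,7,8} → only 9 remains.
R9C8 = 5: row 9 has {1,2,3,7,8}; col 8 has {1,4,6,8,9}; box has {1,2,3,6,7,8,9} → only 5 remains.
R1C6 = 5: row 1 has {2,4,6}; col 6 has {1,2,3,6,7,8,9}; box has {2,3,4,9} → only 5 remains.
R1C8 = 3: row 1 has {2,4,5,6}; col 8 has {1,4,5,6,8,9}; box has {1,4,5,6,7,8,9} → only 3 remains.
R2C8 = 2: row 2 has {1,3,4,5,7,9}; col 8 has {1,3,4,5,6,8,9}; box has {1,3,4,5,6,7,8,9} → only 2 remains.
R3C1 = 6: row 3 has {2,3,4,5,7,8,9}; col 1 has {1,2,3,4,5,7,9}; box has {2,3,4,5,7} → only 6 remains.
R3C5 = 1: row 3 has {2,3,4,5,6,7,8,9}; col 5 has {3,4,5}; box has {2,3,4,5,9} → only 1 remains.
R4C4 = 7: row 4 has {1,3,4,5,6,8,9}; col 4 has {1,2,3,4}; box has {1,3,6} → only 7 remains.
R4C5 = 2: row 4 has {1,3,4,5,6,7,8,9}; col 5 has {1,3,4,5}; box has {1,3,6,7} → only 2 remains.
R5C4 = 5: row 5 has {1,2,3,6,8,9}; col 4 has {1,2,3,4,7}; box has {1,2,3,6,7} → only 5 remains.
R5C6 = 4: row 5 has {1,2,3,5,6,8,9}; col 6 has {1,2,3,5,6,7,8,9}; box has {1,2,3,5,6,7} → only 4 remains.
R5C8 = 7: row 5 has {1,2,3,4,5,6,8,9}; col 8 has {1,2,3,4,5,6,8,9}; box has {1,2,3,4,5,6,8,9} → only 7 remains.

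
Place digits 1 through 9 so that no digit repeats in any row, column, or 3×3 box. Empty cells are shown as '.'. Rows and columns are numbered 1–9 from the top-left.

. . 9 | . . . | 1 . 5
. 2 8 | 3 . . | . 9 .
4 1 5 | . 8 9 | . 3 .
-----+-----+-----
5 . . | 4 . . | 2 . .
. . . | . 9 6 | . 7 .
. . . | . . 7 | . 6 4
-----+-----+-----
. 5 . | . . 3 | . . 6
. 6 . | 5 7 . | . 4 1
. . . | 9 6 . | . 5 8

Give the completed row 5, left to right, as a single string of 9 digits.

R2C9 = 7 (sole candidate).
R3C7 = 6 (sole candidate).
R3C9 = 2 (sole candidate).
R5C9 = 3: row 5 has {6,7,9}; col 9 has {1,2,4,5,6,7,8}; box has {2,4,6,7} → only 3 remains.
R7C8 = 2 (sole candidate).
R1C8 = 8 (sole candidate).
R2C1 = 6 (sole candidate).
R2C7 = 4 (sole candidate).
R3C4 = 7 (sole candidate).
R4C8 = 1 (sole candidate).
R4C9 = 9 (sole candidate).
R4C5 = 3 (sole candidate).
R4C6 = 8 (sole candidate).
R8C6 = 2 (sole candidate).
R1C6 = 4 (sole candidate).
R4C2 = 7 (sole candidate).
R4C3 = 6 (sole candidate).
R8C3 = 3 (sole candidate).
R8C7 = 9 (sole candidate).
R9C2 = 4 (sole candidate).
R9C6 = 1 (sole candidate).
R1C2 = 3 (sole candidate).
R1C5 = 2 (sole candidate).
R2C6 = 5 (sole candidate).
R5C2 = 8: row 5 has {3,6,7,9}; col 2 has {1,2,3,4,5,6,7}; box has {5,6,7} → only 8 remains.
R5C7 = 5: row 5 has {3,6,7,8,9}; col 7 has {1,2,4,6,9}; box has {1,2,3,4,6,7,9} → only 5 remains.
R6C2 = 9 (sole candidate).
R6C7 = 8 (sole candidate).
R7C4 = 8 (sole candidate).
R7C5 = 4 (sole candidate).
R7C7 = 7 (sole candidate).
R8C1 = 8 (sole candidate).
R9C7 = 3 (sole candidate).
R1C1 = 7 (sole candidate).
R1C4 = 6 (sole candidate).
R2C5 = 1 (sole candidate).
R6C5 = 5 (sole candidate).
R7C3 = 1 (sole candidate).
R9C1 = 2 (sole candidate).
R9C3 = 7 (sole candidate).
R5C1 = 1: row 5 has {3,5,6,7,8,9}; col 1 has {2,4,5,6,7,8}; box has {5,6,7,8,9} → only 1 remains.
R5C4 = 2: row 5 has {1,3,5,6,7,8,9}; col 4 has {3,4,5,6,7,8,9}; box has {3,4,5,6,7,8,9} → only 2 remains.
R6C1 = 3 (sole candidate).
R6C3 = 2 (sole candidate).
R6C4 = 1 (sole candidate).
R7C1 = 9 (sole candidate).
R5C3 = 4: row 5 has {1,2,3,5,6,7,8,9}; col 3 has {1,2,3,5,6,7,8,9}; box has {1,2,3,5,6,7,8,9} → only 4 remains.

184296573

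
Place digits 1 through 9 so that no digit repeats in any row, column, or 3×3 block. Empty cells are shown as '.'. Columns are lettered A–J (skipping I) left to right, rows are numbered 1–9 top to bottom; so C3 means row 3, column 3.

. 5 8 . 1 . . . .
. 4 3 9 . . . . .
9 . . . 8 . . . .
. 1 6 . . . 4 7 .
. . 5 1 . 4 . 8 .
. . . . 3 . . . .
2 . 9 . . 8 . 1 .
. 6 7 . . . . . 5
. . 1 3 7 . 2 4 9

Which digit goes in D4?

C3 = 2: row 3 has {8,9}; col 3 has {1,3,5,6,7,8,9}; box has {3,4,5,8,9} → only 2 remains.
C6 = 4: row 6 has {3}; col 3 has {1,2,3,5,6,7,8,9}; box has {1,5,6} → only 4 remains.
B7 = 3: row 7 has {1,2,8,9}; col 2 has {1,4,5,6}; box has {1,2,6,7,9} → only 3 remains.
H8 = 3: row 8 has {5,6,7}; col 8 has {1,4,7,8}; box has {1,2,4,5,9} → only 3 remains.
B9 = 8: row 9 has {1,2,3,4,7,9}; col 2 has {1,3,4,5,6}; box has {1,2,3,6,7,9} → only 8 remains.
B3 = 7: row 3 has {2,8,9}; col 2 has {1,3,4,5,6,8}; box has {2,3,4,5,8,9} → only 7 remains.
A8 = 4: row 8 has {3,5,6,7}; col 1 has {2,9}; box has {1,2,3,6,7,8,9} → only 4 remains.
D8 = 2: row 8 has {3,4,5,6,7}; col 4 has {1,3,9}; box has {3,7,8} → only 2 remains.
E8 = 9: row 8 has {2,3,4,5,6,7}; col 5 has {1,3,7,8}; box has {2,3,7,8} → only 9 remains.
F8 = 1: row 8 has {2,3,4,5,6,7,9}; col 6 has {4,8}; box has {2,3,7,8,9} → only 1 remains.
G8 = 8: row 8 has {1,2,3,4,5,6,7,9}; col 7 has {2,4}; box has {1,2,3,4,5,9} → only 8 remains.
A9 = 5: row 9 has {1,2,3,4,7,8,9}; col 1 has {2,4,9}; box has {1,2,3,4,6,7,8,9} → only 5 remains.
F9 = 6: row 9 has {1,2,3,4,5,7,8,9}; col 6 has {1,4,8}; box has {1,2,3,7,8,9} → only 6 remains.
A1 = 6: row 1 has {1,5,8}; col 1 has {2,4,5,9}; box has {2,3,4,5,7,8,9} → only 6 remains.
A2 = 1: row 2 has {3,4,9}; col 1 has {2,4,5,6,9}; box has {2,3,4,5,6,7,8,9} → only 1 remains.
J2 = 8: in row 2, 8 can only go here (every other open cell in that row sees an 8).
F4 = 9: in row 4, 9 can only go here (every other open cell in that row sees a 9).
A5 = 7: in row 5, 7 can only go here (every other open cell in that row sees a 7).
A6 = 8: row 6 has {3,4}; col 1 has {1,2,4,5,6,7,9}; box has {1,4,5,6,7} → only 8 remains.
A4 = 3: row 4 has {1,4,6,7,9}; col 1 has {1,2,4,5,6,7,8,9}; box has {1,4,5,6,7,8} → only 3 remains.
J4 = 2: row 4 has {1,3,4,6,7,9}; col 9 has {5,8,9}; box has {4,7,8} → only 2 remains.
E4 = 5: row 4 has {1,2,3,4,6,7,9}; col 5 has {1,3,7,8,9}; box has {1,3,4,9} → only 5 remains.
E7 = 4: row 7 has {1,2,3,8,9}; col 5 has {1,3,5,7,8,9}; box has {1,2,3,6,7,8,9} → only 4 remains.
D4 = 8: row 4 has {1,2,3,4,5,6,7,9}; col 4 has {1,2,3,9}; box has {1,3,4,5,9} → only 8 remains.

8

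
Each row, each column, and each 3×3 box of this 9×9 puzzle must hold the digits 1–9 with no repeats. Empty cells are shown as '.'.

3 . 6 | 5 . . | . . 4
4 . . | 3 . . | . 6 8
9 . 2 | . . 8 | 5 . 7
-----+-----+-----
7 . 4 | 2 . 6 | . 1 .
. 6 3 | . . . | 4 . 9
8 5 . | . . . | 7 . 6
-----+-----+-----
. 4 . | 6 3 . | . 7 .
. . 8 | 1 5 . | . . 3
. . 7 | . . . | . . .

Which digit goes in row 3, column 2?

1

row 3, column 2 = 1: row 3 has {2,5,7,8,9}; col 2 has {4,5,6}; box has {2,3,4,6,9} → only 1 remains.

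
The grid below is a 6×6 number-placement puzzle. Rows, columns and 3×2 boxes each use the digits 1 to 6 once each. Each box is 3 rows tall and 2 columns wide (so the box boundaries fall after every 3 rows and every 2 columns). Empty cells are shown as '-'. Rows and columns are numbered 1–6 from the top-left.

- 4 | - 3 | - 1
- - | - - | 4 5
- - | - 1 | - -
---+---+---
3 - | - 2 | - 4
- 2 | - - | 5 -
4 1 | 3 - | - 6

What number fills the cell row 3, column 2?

row 2, column 4 = 6: row 2 has {4,5}; col 4 has {1,2,3}; box has {1,3} → only 6 remains.
row 4, column 5 = 1: row 4 has {2,3,4}; col 5 has {4,5}; box has {4,5,6} → only 1 remains.
row 5, column 1 = 6: row 5 has {2,5}; col 1 has {3,4}; box has {1,2,3,4} → only 6 remains.
row 5, column 4 = 4: row 5 has {2,5,6}; col 4 has {1,2,3,6}; box has {2,3} → only 4 remains.
row 5, column 6 = 3: row 5 has {2,4,5,6}; col 6 has {1,4,5,6}; box has {1,4,5,6} → only 3 remains.
row 6, column 4 = 5: row 6 has {1,3,4,6}; col 4 has {1,2,3,4,6}; box has {2,3,4} → only 5 remains.
row 6, column 5 = 2: row 6 has {1,3,4,5,6}; col 5 has {1,4,5}; box has {1,3,4,5,6} → only 2 remains.
row 1, column 5 = 6: row 1 has {1,3,4}; col 5 has {1,2,4,5}; box has {1,4,5} → only 6 remains.
row 2, column 2 = 3: row 2 has {4,5,6}; col 2 has {1,2,4}; box has {4} → only 3 remains.
row 2, column 3 = 2: row 2 has {3,4,5,6}; col 3 has {3}; box has {1,3,6} → only 2 remains.
row 3, column 5 = 3: row 3 has {1}; col 5 has {1,2,4,5,6}; box has {1,4,5,6} → only 3 remains.
row 3, column 6 = 2: row 3 has {1,3}; col 6 has {1,3,4,5,6}; box has {1,3,4,5,6} → only 2 remains.
row 4, column 2 = 5: row 4 has {1,2,3,4}; col 2 has {1,2,3,4}; box has {1,2,3,4,6} → only 5 remains.
row 4, column 3 = 6: row 4 has {1,2,3,4,5}; col 3 has {2,3}; box has {2,3,4,5} → only 6 remains.
row 5, column 3 = 1: row 5 has {2,3,4,5,6}; col 3 has {2,3,6}; box has {2,3,4,5,6} → only 1 remains.
row 1, column 3 = 5: row 1 has {1,3,4,6}; col 3 has {1,2,3,6}; box has {1,2,3,6} → only 5 remains.
row 2, column 1 = 1: row 2 has {2,3,4,5,6}; col 1 has {3,4,6}; box has {3,4} → only 1 remains.
row 3, column 1 = 5: row 3 has {1,2,3}; col 1 has {1,3,4,6}; box has {1,3,4} → only 5 remains.
row 3, column 2 = 6: row 3 has {1,2,3,5}; col 2 has {1,2,3,4,5}; box has {1,3,4,5} → only 6 remains.

6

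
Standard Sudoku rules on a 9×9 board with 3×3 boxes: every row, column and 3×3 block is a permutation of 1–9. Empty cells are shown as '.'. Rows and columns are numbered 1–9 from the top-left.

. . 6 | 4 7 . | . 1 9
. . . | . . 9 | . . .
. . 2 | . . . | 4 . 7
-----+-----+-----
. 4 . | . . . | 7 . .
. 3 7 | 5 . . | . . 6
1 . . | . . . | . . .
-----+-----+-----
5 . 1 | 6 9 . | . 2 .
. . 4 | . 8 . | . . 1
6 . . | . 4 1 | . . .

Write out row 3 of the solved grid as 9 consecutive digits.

912863457

R2C1 = 4 (hidden single in row 2).
R2C2 = 7 (hidden single in row 2).
R7C2 = 8 (sole candidate).
R7C7 = 3 (sole candidate).
R7C9 = 4 (sole candidate).
R1C2 = 5 (sole candidate).
R7C6 = 7 (sole candidate).
R6C4 = 7 (hidden single in row 6).
R9C8 = 7 (hidden single in row 9).
R8C1 = 7 (hidden single in row 8).
R3C2 = 1: in column 2, 1 can only go here (every other open cell in that column sees a 1).
R6C2 = 6 (hidden single in column 2).
R3C1 = 9: in row 3, 9 can only go here (every other open cell in that row sees a 9).
R1C1 = 3 (hidden single in column 1).
R2C3 = 8 (sole candidate).
R9C3 = 3 (hidden single in column 3).
R9C4 = 2 (sole candidate).
R8C4 = 3 (sole candidate).
R8C6 = 5 (sole candidate).
R9C2 = 9 (sole candidate).
R2C4 = 1 (sole candidate).
R3C4 = 8: row 3 has {1,2,4,7,9}; col 4 has {1,2,3,4,5,6,7}; box has {1,4,7,9} → only 8 remains.
R4C4 = 9 (sole candidate).
R8C2 = 2 (sole candidate).
R1C6 = 2 (sole candidate).
R1C7 = 8 (sole candidate).
R4C3 = 5 (sole candidate).
R6C3 = 9 (sole candidate).
R9C7 = 5 (sole candidate).
R9C9 = 8 (sole candidate).
R6C7 = 2 (sole candidate).
R2C7 = 6 (sole candidate).
R4C9 = 3 (sole candidate).
R6C5 = 3 (sole candidate).
R6C9 = 5 (sole candidate).
R8C7 = 9 (sole candidate).
R8C8 = 6 (sole candidate).
R2C5 = 5 (sole candidate).
R2C8 = 3 (sole candidate).
R2C9 = 2 (sole candidate).
R3C5 = 6: row 3 has {1,2,4,7,8,9}; col 5 has {3,4,5,7,8,9}; box has {1,2,4,5,7,8,9} → only 6 remains.
R3C6 = 3: row 3 has {1,2,4,6,7,8,9}; col 6 has {1,2,5,7,9}; box has {1,2,4,5,6,7,8,9} → only 3 remains.
R3C8 = 5: row 3 has {1,2,3,4,6,7,8,9}; col 8 has {1,2,3,6,7}; box has {1,2,3,4,6,7,8,9} → only 5 remains.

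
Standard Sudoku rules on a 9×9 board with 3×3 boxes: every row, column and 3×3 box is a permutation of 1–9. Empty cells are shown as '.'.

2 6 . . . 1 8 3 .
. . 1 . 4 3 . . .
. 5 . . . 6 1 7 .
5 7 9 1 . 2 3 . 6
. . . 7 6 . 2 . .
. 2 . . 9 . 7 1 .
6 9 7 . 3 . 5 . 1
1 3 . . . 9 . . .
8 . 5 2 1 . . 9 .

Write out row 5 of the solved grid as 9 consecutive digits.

r1c3 = 4: row 1 has {1,2,3,6,8}; col 3 has {1,5,7,9}; box has {1,2,5,6} → only 4 remains.
r2c2 = 8: row 2 has {1,3,4}; col 2 has {2,3,5,6,7,9}; box has {1,2,4,5,6} → only 8 remains.
r3c3 = 3: row 3 has {1,5,6,7}; col 3 has {1,4,5,7,9}; box has {1,2,4,5,6,8} → only 3 remains.
r4c5 = 8: row 4 has {1,2,3,5,6,7,9}; col 5 has {1,3,4,6,9}; box has {1,2,6,7,9} → only 8 remains.
r4c8 = 4: row 4 has {1,2,3,5,6,7,8,9}; col 8 has {1,3,7,9}; box has {1,2,3,6,7} → only 4 remains.
r5c3 = 8: row 5 has {2,6,7}; col 3 has {1,3,4,5,7,9}; box has {2,5,7,9} → only 8 remains.
r5c8 = 5: row 5 has {2,6,7,8}; col 8 has {1,3,4,7,9}; box has {1,2,3,4,6,7} → only 5 remains.
r5c9 = 9: row 5 has {2,5,6,7,8}; col 9 has {1,6}; box has {1,2,3,4,5,6,7} → only 9 remains.
r6c3 = 6: row 6 has {1,2,7,9}; col 3 has {1,3,4,5,7,8,9}; box has {2,5,7,8,9} → only 6 remains.
r6c9 = 8: row 6 has {1,2,6,7,9}; col 9 has {1,6,9}; box has {1,2,3,4,5,6,7,9} → only 8 remains.
r8c3 = 2: row 8 has {1,3,9}; col 3 has {1,3,4,5,6,7,8,9}; box has {1,3,5,6,7,8,9} → only 2 remains.
r9c2 = 4: row 9 has {1,2,5,8,9}; col 2 has {2,3,5,6,7,8,9}; box has {1,2,3,5,6,7,8,9} → only 4 remains.
r9c6 = 7: row 9 has {1,2,4,5,8,9}; col 6 has {1,2,3,6,9}; box has {1,2,3,9} → only 7 remains.
r9c7 = 6: row 9 has {1,2,4,5,7,8,9}; col 7 has {1,2,3,5,7,8}; box has {1,5,9} → only 6 remains.
r9c9 = 3: row 9 has {1,2,4,5,6,7,8,9}; col 9 has {1,6,8,9}; box has {1,5,6,9} → only 3 remains.
r1c9 = 5: row 1 has {1,2,3,4,6,8}; col 9 has {1,3,6,8,9}; box has {1,3,7,8} → only 5 remains.
r2c7 = 9: row 2 has {1,3,4,8}; col 7 has {1,2,3,5,6,7,8}; box has {1,3,5,7,8} → only 9 remains.
r2c9 = 2: row 2 has {1,3,4,8,9}; col 9 has {1,3,5,6,8,9}; box has {1,3,5,7,8,9} → only 2 remains.
r3c1 = 9: row 3 has {1,3,5,6,7}; col 1 has {1,2,5,6,8}; box has {1,2,3,4,5,6,8} → only 9 remains.
r3c4 = 8: row 3 has {1,3,5,6,7,9}; col 4 has {1,2,7}; box has {1,3,4,6} → only 8 remains.
r3c5 = 2: row 3 has {1,3,5,6,7,8,9}; col 5 has {1,3,4,6,8,9}; box has {1,3,4,6,8} → only 2 remains.
r3c9 = 4: row 3 has {1,2,3,5,6,7,8,9}; col 9 has {1,2,3,5,6,8,9}; box has {1,2,3,5,7,8,9} → only 4 remains.
r5c2 = 1: row 5 has {2,5,6,7,8,9}; col 2 has {2,3,4,5,6,7,8,9}; box has {2,5,6,7,8,9} → only 1 remains.
r5c6 = 4: row 5 has {1,2,5,6,7,8,9}; col 6 has {1,2,3,6,7,9}; box has {1,2,6,7,8,9} → only 4 remains.
r6c6 = 5: row 6 has {1,2,6,7,8,9}; col 6 has {1,2,3,4,6,7,9}; box has {1,2,4,6,7,8,9} → only 5 remains.
r7c4 = 4: row 7 has {1,3,5,6,7,9}; col 4 has {1,2,7,8}; box has {1,2,3,7,9} → only 4 remains.
r7c6 = 8: row 7 has {1,3,4,5,6,7,9}; col 6 has {1,2,3,4,5,6,7,9}; box has {1,2,3,4,7,9} → only 8 remains.
r7c8 = 2: row 7 has {1,3,4,5,6,7,8,9}; col 8 has {1,3,4,5,7,9}; box has {1,3,5,6,9} → only 2 remains.
r8c5 = 5: row 8 has {1,2,3,9}; col 5 has {1,2,3,4,6,8,9}; box has {1,2,3,4,7,8,9} → only 5 remains.
r8c7 = 4: row 8 has {1,2,3,5,9}; col 7 has {1,2,3,5,6,7,8,9}; box has {1,2,3,5,6,9} → only 4 remains.
r8c8 = 8: row 8 has {1,2,3,4,5,9}; col 8 has {1,2,3,4,5,7,9}; box has {1,2,3,4,5,6,9} → only 8 remains.
r8c9 = 7: row 8 has {1,2,3,4,5,8,9}; col 9 has {1,2,3,4,5,6,8,9}; box has {1,2,3,4,5,6,8,9} → only 7 remains.
r1c4 = 9: row 1 has {1,2,3,4,5,6,8}; col 4 has {1,2,4,7,8}; box has {1,2,3,4,6,8} → only 9 remains.
r1c5 = 7: row 1 has {1,2,3,4,5,6,8,9}; col 5 has {1,2,3,4,5,6,8,9}; box has {1,2,3,4,6,8,9} → only 7 remains.
r2c1 = 7: row 2 has {1,2,3,4,8,9}; col 1 has {1,2,5,6,8,9}; box has {1,2,3,4,5,6,8,9} → only 7 remains.
r2c4 = 5: row 2 has {1,2,3,4,7,8,9}; col 4 has {1,2,4,7,8,9}; box has {1,2,3,4,6,7,8,9} → only 5 remains.
r2c8 = 6: row 2 has {1,2,3,4,5,7,8,9}; col 8 has {1,2,3,4,5,7,8,9}; box has {1,2,3,4,5,7,8,9} → only 6 remains.
r5c1 = 3: row 5 has {1,2,4,5,6,7,8,9}; col 1 has {1,2,5,6,7,8,9}; box has {1,2,5,6,7,8,9} → only 3 remains.

318764259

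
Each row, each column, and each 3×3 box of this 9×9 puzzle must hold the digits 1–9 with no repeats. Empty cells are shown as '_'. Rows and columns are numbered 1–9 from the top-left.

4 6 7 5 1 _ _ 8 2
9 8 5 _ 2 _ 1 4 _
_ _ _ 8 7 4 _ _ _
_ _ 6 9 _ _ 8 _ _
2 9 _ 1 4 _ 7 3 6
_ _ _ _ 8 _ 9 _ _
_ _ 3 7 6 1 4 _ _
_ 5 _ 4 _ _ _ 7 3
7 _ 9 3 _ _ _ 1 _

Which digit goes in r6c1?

r1c7 = 3: row 1 has {1,2,4,5,6,7,8}; col 7 has {1,4,7,8,9}; box has {1,2,4,8} → only 3 remains.
r2c4 = 6: row 2 has {1,2,4,5,8,9}; col 4 has {1,3,4,5,7,8,9}; box has {1,2,4,5,7,8} → only 6 remains.
r2c6 = 3: row 2 has {1,2,4,5,6,8,9}; col 6 has {1,4}; box has {1,2,4,5,6,7,8} → only 3 remains.
r2c9 = 7: row 2 has {1,2,3,4,5,6,8,9}; col 9 has {2,3,6}; box has {1,2,3,4,8} → only 7 remains.
r5c3 = 8: row 5 has {1,2,3,4,6,7,9}; col 3 has {3,5,6,7,9}; box has {2,6,9} → only 8 remains.
r5c6 = 5: row 5 has {1,2,3,4,6,7,8,9}; col 6 has {1,3,4}; box has {1,4,8,9} → only 5 remains.
r6c4 = 2: row 6 has {8,9}; col 4 has {1,3,4,5,6,7,8,9}; box has {1,4,5,8,9} → only 2 remains.
r6c8 = 5: row 6 has {2,8,9}; col 8 has {1,3,4,7,8}; box has {3,6,7,8,9} → only 5 remains.
r7c1 = 8: row 7 has {1,3,4,6,7}; col 1 has {2,4,7,9}; box has {3,5,7,9} → only 8 remains.
r7c2 = 2: row 7 has {1,3,4,6,7,8}; col 2 has {5,6,8,9}; box has {3,5,7,8,9} → only 2 remains.
r7c8 = 9: row 7 has {1,2,3,4,6,7,8}; col 8 has {1,3,4,5,7,8}; box has {1,3,4,7} → only 9 remains.
r7c9 = 5: row 7 has {1,2,3,4,6,7,8,9}; col 9 has {2,3,6,7}; box has {1,3,4,7,9} → only 5 remains.
r8c3 = 1: row 8 has {3,4,5,7}; col 3 has {3,5,6,7,8,9}; box has {2,3,5,7,8,9} → only 1 remains.
r8c5 = 9: row 8 has {1,3,4,5,7}; col 5 has {1,2,4,6,7,8}; box has {1,3,4,6,7} → only 9 remains.
r9c2 = 4: row 9 has {1,3,7,9}; col 2 has {2,5,6,8,9}; box has {1,2,3,5,7,8,9} → only 4 remains.
r9c5 = 5: row 9 has {1,3,4,7,9}; col 5 has {1,2,4,6,7,8,9}; box has {1,3,4,6,7,9} → only 5 remains.
r9c9 = 8: row 9 has {1,3,4,5,7,9}; col 9 has {2,3,5,6,7}; box has {1,3,4,5,7,9} → only 8 remains.
r1c6 = 9: row 1 has {1,2,3,4,5,6,7,8}; col 6 has {1,3,4,5}; box has {1,2,3,4,5,6,7,8} → only 9 remains.
r3c3 = 2: row 3 has {4,7,8}; col 3 has {1,3,5,6,7,8,9}; box has {4,5,6,7,8,9} → only 2 remains.
r3c8 = 6: row 3 has {2,4,7,8}; col 8 has {1,3,4,5,7,8,9}; box has {1,2,3,4,7,8} → only 6 remains.
r3c9 = 9: row 3 has {2,4,6,7,8}; col 9 has {2,3,5,6,7,8}; box has {1,2,3,4,6,7,8} → only 9 remains.
r4c5 = 3: row 4 has {6,8,9}; col 5 has {1,2,4,5,6,7,8,9}; box has {1,2,4,5,8,9} → only 3 remains.
r4c6 = 7: row 4 has {3,6,8,9}; col 6 has {1,3,4,5,9}; box has {1,2,3,4,5,8,9} → only 7 remains.
r4c8 = 2: row 4 has {3,6,7,8,9}; col 8 has {1,3,4,5,6,7,8,9}; box has {3,5,6,7,8,9} → only 2 remains.
r6c3 = 4: row 6 has {2,5,8,9}; col 3 has {1,2,3,5,6,7,8,9}; box has {2,6,8,9} → only 4 remains.
r6c6 = 6: row 6 has {2,4,5,8,9}; col 6 has {1,3,4,5,7,9}; box has {1,2,3,4,5,7,8,9} → only 6 remains.
r6c9 = 1: row 6 has {2,4,5,6,8,9}; col 9 has {2,3,5,6,7,8,9}; box has {2,3,5,6,7,8,9} → only 1 remains.
r8c1 = 6: row 8 has {1,3,4,5,7,9}; col 1 has {2,4,7,8,9}; box has {1,2,3,4,5,7,8,9} → only 6 remains.
r8c7 = 2: row 8 has {1,3,4,5,6,7,9}; col 7 has {1,3,4,7,8,9}; box has {1,3,4,5,7,8,9} → only 2 remains.
r9c6 = 2: row 9 has {1,3,4,5,7,8,9}; col 6 has {1,3,4,5,6,7,9}; box has {1,3,4,5,6,7,9} → only 2 remains.
r9c7 = 6: row 9 has {1,2,3,4,5,7,8,9}; col 7 has {1,2,3,4,7,8,9}; box has {1,2,3,4,5,7,8,9} → only 6 remains.
r3c7 = 5: row 3 has {2,4,6,7,8,9}; col 7 has {1,2,3,4,6,7,8,9}; box has {1,2,3,4,6,7,8,9} → only 5 remains.
r4c2 = 1: row 4 has {2,3,6,7,8,9}; col 2 has {2,4,5,6,8,9}; box has {2,4,6,8,9} → only 1 remains.
r4c9 = 4: row 4 has {1,2,3,6,7,8,9}; col 9 has {1,2,3,5,6,7,8,9}; box has {1,2,3,5,6,7,8,9} → only 4 remains.
r6c1 = 3: row 6 has {1,2,4,5,6,8,9}; col 1 has {2,4,6,7,8,9}; box has {1,2,4,6,8,9} → only 3 remains.

3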